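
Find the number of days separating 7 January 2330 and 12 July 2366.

13335

From January 7, 2330 to January 7, 2366: 36 years, of which 9 contain a Feb 29 — 27×365 + 9×366 = 13149 days.
January 2366: 31 − 7 = 24 days remain.
Then February 2366 (28), March (31), April (30), May (31), June (30): 28 + 31 + 30 + 31 + 30 = 150 days.
July 1–12, 2366: 12 days.
Residual: 186 days.
Total: 13335 days.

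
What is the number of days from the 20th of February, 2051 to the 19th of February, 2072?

7669

From February 20, 2051 to February 20, 2071: 20 years, of which 5 contain a Feb 29 — 15×365 + 5×366 = 7305 days.
February 2071: 28 − 20 = 8 days remain (2071 is not a leap year, so February has 28 days).
Then 11 full months totalling 337 days.
February 1–19, 2072: 19 days (2072 is a leap year).
Residual: 364 days.
Total: 7669 days.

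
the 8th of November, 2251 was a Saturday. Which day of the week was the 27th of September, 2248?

Wednesday

Count forward from the earlier date (September 27, 2248) to the later (November 8, 2251):
Day-of-year of September 27, 2248: 271.
Day-of-year of November 8, 2251: 312.
2248 has 366 days, so 366 − 271 = 95 days remain in 2248.
Full years: 2249: 365; 2250: 365. Sum = 730.
Total: 95 + 730 + 312 = 1137 days.
1137 mod 7 = 3, so 3 days before Saturday is Wednesday.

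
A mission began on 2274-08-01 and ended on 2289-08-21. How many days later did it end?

5499

Day-of-year of August 1, 2274: 213.
Day-of-year of August 21, 2289: 233.
2274 has 365 days, so 365 − 213 = 152 days remain in 2274.
Full years 2275–2288: 10 common + 4 leap = 10×365 + 4×366 = 5114 days.
Total: 152 + 5114 + 233 = 5499 days.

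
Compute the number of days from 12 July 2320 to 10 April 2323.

1002

July 12, 2320 → July 12, 2321: 365 days.
July 12, 2321 → July 12, 2322: 365 days.
July 2322: 31 − 12 = 19 days remain.
Then August (31), September (30), October (31), November (30), December (31), January (31), February 2323 (28), March (31): 31 + 30 + 31 + 30 + 31 + 31 + 28 + 31 = 243 days.
April 1–10, 2323: 10 days.
Residual: 272 days.
Total: 1002 days.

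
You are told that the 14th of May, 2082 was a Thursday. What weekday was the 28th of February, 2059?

Count forward from the earlier date (February 28, 2059) to the later (May 14, 2082):
Day-of-year of February 28, 2059: 59.
Day-of-year of May 14, 2082: 134.
2059 has 365 days, so 365 − 59 = 306 days remain in 2059.
Full years 2060–2081: 16 common + 6 leap = 16×365 + 6×366 = 8036 days.
Total: 306 + 8036 + 134 = 8476 days.
8476 mod 7 = 6, so 6 days before Thursday is Friday.

Friday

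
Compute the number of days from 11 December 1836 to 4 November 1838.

Day-of-year of December 11, 1836: 346.
Day-of-year of November 4, 1838: 308.
1836 has 366 days, so 366 − 346 = 20 days remain in 1836.
Full years: 1837: 365. Sum = 365.
Total: 20 + 365 + 308 = 693 days.

693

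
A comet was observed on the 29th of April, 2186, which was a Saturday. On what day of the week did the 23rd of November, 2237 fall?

Day-of-year of April 29, 2186: 119.
Day-of-year of November 23, 2237: 327.
2186 has 365 days, so 365 − 119 = 246 days remain in 2186.
Full years 2187–2236: 38 common + 12 leap = 38×365 + 12×366 = 18262 days.
Total: 246 + 18262 + 327 = 18835 days.
18835 mod 7 = 5, so 5 days after Saturday is Thursday.

Thursday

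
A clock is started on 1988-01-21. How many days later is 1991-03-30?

January 21, 1988 → January 21, 1989: 366 days (1988 is a leap year).
January 21, 1989 → January 21, 1990: 365 days.
January 21, 1990 → January 21, 1991: 365 days.
January 1991: 31 − 21 = 10 days remain.
Then February 1991 (28): 28 days.
March 1–30, 1991: 30 days.
Residual: 68 days.
Total: 1164 days.

1164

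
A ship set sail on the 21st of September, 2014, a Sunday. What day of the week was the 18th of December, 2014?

September 2014: 30 − 21 = 9 days remain.
Then October (31), November (30): 31 + 30 = 61 days.
December 1–18, 2014: 18 days.
Total: 9 + 61 + 18 = 88 days.
88 mod 7 = 4, so 4 days after Sunday is Thursday.

Thursday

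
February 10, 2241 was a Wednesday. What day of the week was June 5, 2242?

February 2241: 28 − 10 = 18 days remain (2241 is not a leap year, so February has 28 days).
Then 15 full months totalling 457 days.
June 1–5, 2242: 5 days.
Total: 18 + 457 + 5 = 480 days.
480 mod 7 = 4, so 4 days after Wednesday is Sunday.

Sunday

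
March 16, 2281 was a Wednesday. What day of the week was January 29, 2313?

Wednesday

From March 16, 2281 to March 16, 2312: 31 years, of which 7 contain a Feb 29 — 24×365 + 7×366 = 11322 days.
(2300 is not a leap year (divisible by 100 but not 400).)
March 2312: 31 − 16 = 15 days remain.
Then 9 full months totalling 275 days.
January 1–29, 2313: 29 days.
Residual: 319 days.
Total: 11641 days.
11641 is a multiple of 7, so January 29, 2313 falls on the same weekday: Wednesday.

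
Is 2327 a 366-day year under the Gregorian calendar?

No

2327 is not a leap year.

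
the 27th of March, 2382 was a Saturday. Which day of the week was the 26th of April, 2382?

March 2382: 31 − 27 = 4 days remain.
April 1–26, 2382: 26 days.
Total: 4 + 26 = 30 days.
30 mod 7 = 2, so 2 days after Saturday is Monday.

Monday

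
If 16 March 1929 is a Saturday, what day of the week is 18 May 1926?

Count forward from the earlier date (May 18, 1926) to the later (March 16, 1929):
Day-of-year of May 18, 1926: 138.
Day-of-year of March 16, 1929: 75.
1926 has 365 days, so 365 − 138 = 227 days remain in 1926.
Full years: 1927: 365; 1928: 366. Sum = 731.
Total: 227 + 731 + 75 = 1033 days.
1033 mod 7 = 4, so 4 days before Saturday is Tuesday.

Tuesday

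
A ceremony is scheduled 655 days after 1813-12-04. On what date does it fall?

1815-09-20

Count 655 days after December 4, 1813:
December 1813: 31 − 4 = 27 days remain.
Then 20 full months totalling 608 days.
September 1–20, 1815: 20 days.
Total: 27 + 608 + 20 = 655 days.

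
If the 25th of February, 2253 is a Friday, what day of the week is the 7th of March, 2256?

Day-of-year of February 25, 2253: 56.
Day-of-year of March 7, 2256: 67.
2253 has 365 days, so 365 − 56 = 309 days remain in 2253.
Full years: 2254: 365; 2255: 365. Sum = 730.
Total: 309 + 730 + 67 = 1106 days.
1106 is a multiple of 7, so the 7th of March, 2256 falls on the same weekday: Friday.

Friday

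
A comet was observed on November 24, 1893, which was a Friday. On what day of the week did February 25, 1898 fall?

November 24, 1893 → November 24, 1894: 365 days.
November 24, 1894 → November 24, 1895: 365 days.
November 24, 1895 → November 24, 1896: 366 days (1896 is a leap year).
November 24, 1896 → November 24, 1897: 365 days.
November 1897: 30 − 24 = 6 days remain.
Then December (31), January (31): 31 + 31 = 62 days.
February 1–25, 1898: 25 days (1898 is not a leap year).
Residual: 93 days.
Total: 1554 days.
1554 is a multiple of 7, so February 25, 1898 falls on the same weekday: Friday.

Friday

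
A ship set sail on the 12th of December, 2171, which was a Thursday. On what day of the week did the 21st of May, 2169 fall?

Sunday

Count forward from the earlier date (May 21, 2169) to the later (December 12, 2171):
Day-of-year of May 21, 2169: 141.
Day-of-year of December 12, 2171: 346.
2169 has 365 days, so 365 − 141 = 224 days remain in 2169.
Full years: 2170: 365. Sum = 365.
Total: 224 + 365 + 346 = 935 days.
935 mod 7 = 4, so 4 days before Thursday is Sunday.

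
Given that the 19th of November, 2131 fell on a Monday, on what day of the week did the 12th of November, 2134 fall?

Day-of-year of November 19, 2131: 323.
Day-of-year of November 12, 2134: 316.
2131 has 365 days, so 365 − 323 = 42 days remain in 2131.
Full years: 2132: 366; 2133: 365. Sum = 731.
Total: 42 + 731 + 316 = 1089 days.
1089 mod 7 = 4, so 4 days after Monday is Friday.

Friday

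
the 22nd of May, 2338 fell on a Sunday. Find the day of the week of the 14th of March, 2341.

Friday

Day-of-year of May 22, 2338: 142.
Day-of-year of March 14, 2341: 73.
2338 has 365 days, so 365 − 142 = 223 days remain in 2338.
Full years: 2339: 365; 2340: 366. Sum = 731.
Total: 223 + 731 + 73 = 1027 days.
1027 mod 7 = 5, so 5 days after Sunday is Friday.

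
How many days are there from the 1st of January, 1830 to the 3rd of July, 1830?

183

January 1830: 31 − 1 = 30 days remain.
Then February 1830 (28), March (31), April (30), May (31), June (30): 28 + 31 + 30 + 31 + 30 = 150 days.
July 1–3, 1830: 3 days.
Total: 30 + 150 + 3 = 183 days.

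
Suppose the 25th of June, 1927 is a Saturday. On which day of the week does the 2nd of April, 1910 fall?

Saturday

Count forward from the earlier date (April 2, 1910) to the later (June 25, 1927):
From April 2, 1910 to April 2, 1927: 17 years, of which 4 contain a Feb 29 — 13×365 + 4×366 = 6209 days.
April 1927: 30 − 2 = 28 days remain.
Then May (31): 31 days.
June 1–25, 1927: 25 days.
Residual: 84 days.
Total: 6293 days.
6293 is a multiple of 7, so the 2nd of April, 1910 falls on the same weekday: Saturday.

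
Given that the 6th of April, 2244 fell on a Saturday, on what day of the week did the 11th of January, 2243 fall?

Wednesday

Count forward from the earlier date (January 11, 2243) to the later (April 6, 2244):
January 11, 2243 → January 11, 2244: 365 days.
January 2244: 31 − 11 = 20 days remain.
Then February 2244 (29), March (31): 29 + 31 = 60 days.
April 1–6, 2244: 6 days.
Residual: 86 days.
Total: 451 days.
451 mod 7 = 3, so 3 days before Saturday is Wednesday.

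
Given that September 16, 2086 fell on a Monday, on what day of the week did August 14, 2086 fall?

Wednesday

Count forward from the earlier date (August 14, 2086) to the later (September 16, 2086):
August 2086: 31 − 14 = 17 days remain.
September 1–16, 2086: 16 days.
Total: 17 + 16 = 33 days.
33 mod 7 = 5, so 5 days before Monday is Wednesday.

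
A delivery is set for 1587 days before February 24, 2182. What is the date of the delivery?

October 21, 2177

Count 1587 days before February 24, 2182:
Day-of-year of October 21, 2177: 294.
Day-of-year of February 24, 2182: 55.
2177 has 365 days, so 365 − 294 = 71 days remain in 2177.
Full years: 2178: 365; 2179: 365; 2180: 366; 2181: 365. Sum = 1461.
Total: 71 + 1461 + 55 = 1587 days.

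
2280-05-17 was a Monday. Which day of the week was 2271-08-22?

Tuesday

Count forward from the earlier date (August 22, 2271) to the later (May 17, 2280):
Day-of-year of August 22, 2271: 234.
Day-of-year of May 17, 2280: 138.
2271 has 365 days, so 365 − 234 = 131 days remain in 2271.
Full years 2272–2279: 6 common + 2 leap = 6×365 + 2×366 = 2922 days.
Total: 131 + 2922 + 138 = 3191 days.
3191 mod 7 = 6, so 6 days before Monday is Tuesday.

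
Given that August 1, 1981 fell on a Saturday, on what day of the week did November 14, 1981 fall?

Saturday

August 1981: 31 − 1 = 30 days remain.
Then September (30), October (31): 30 + 31 = 61 days.
November 1–14, 1981: 14 days.
Total: 30 + 61 + 14 = 105 days.
105 is a multiple of 7, so November 14, 1981 falls on the same weekday: Saturday.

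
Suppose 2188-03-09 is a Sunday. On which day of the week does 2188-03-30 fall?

Within March 2188: 30 − 9 = 21 days.
21 is a multiple of 7, so 2188-03-30 falls on the same weekday: Sunday.

Sunday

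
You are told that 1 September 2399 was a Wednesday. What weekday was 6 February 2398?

Count forward from the earlier date (February 6, 2398) to the later (September 1, 2399):
February 2398: 28 − 6 = 22 days remain (2398 is not a leap year, so February has 28 days).
Then 18 full months totalling 549 days.
September 1, 2399: 1 day.
Total: 22 + 549 + 1 = 572 days.
572 mod 7 = 5, so 5 days before Wednesday is Friday.

Friday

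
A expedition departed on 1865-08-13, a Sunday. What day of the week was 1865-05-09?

Count forward from the earlier date (May 9, 1865) to the later (August 13, 1865):
May 1865: 31 − 9 = 22 days remain.
Then June (30), July (31): 30 + 31 = 61 days.
August 1–13, 1865: 13 days.
Total: 22 + 61 + 13 = 96 days.
96 mod 7 = 5, so 5 days before Sunday is Tuesday.

Tuesday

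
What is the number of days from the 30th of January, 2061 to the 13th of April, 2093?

11761

Day-of-year of January 30, 2061: 30.
Day-of-year of April 13, 2093: 103.
2061 has 365 days, so 365 − 30 = 335 days remain in 2061.
Full years 2062–2092: 23 common + 8 leap = 23×365 + 8×366 = 11323 days.
Total: 335 + 11323 + 103 = 11761 days.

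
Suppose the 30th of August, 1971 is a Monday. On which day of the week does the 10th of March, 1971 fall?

Count forward from the earlier date (March 10, 1971) to the later (August 30, 1971):
March 1971: 31 − 10 = 21 days remain.
Then April (30), May (31), June (30), July (31): 30 + 31 + 30 + 31 = 122 days.
August 1–30, 1971: 30 days.
Total: 21 + 122 + 30 = 173 days.
173 mod 7 = 5, so 5 days before Monday is Wednesday.

Wednesday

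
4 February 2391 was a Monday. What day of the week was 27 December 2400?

Day-of-year of February 4, 2391: 35.
Day-of-year of December 27, 2400: 362.
2391 has 365 days, so 365 − 35 = 330 days remain in 2391.
Full years 2392–2399: 6 common + 2 leap = 6×365 + 2×366 = 2922 days.
Total: 330 + 2922 + 362 = 3614 days.
3614 mod 7 = 2, so 2 days after Monday is Wednesday.

Wednesday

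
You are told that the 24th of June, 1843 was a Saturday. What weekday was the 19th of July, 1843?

Wednesday

June 1843: 30 − 24 = 6 days remain.
July 1–19, 1843: 19 days.
Total: 6 + 19 = 25 days.
25 mod 7 = 4, so 4 days after Saturday is Wednesday.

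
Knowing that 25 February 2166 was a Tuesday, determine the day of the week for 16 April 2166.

February 2166: 28 − 25 = 3 days remain (2166 is not a leap year, so February has 28 days).
Then March (31): 31 days.
April 1–16, 2166: 16 days.
Total: 3 + 31 + 16 = 50 days.
50 mod 7 = 1, so 1 day after Tuesday is Wednesday.

Wednesday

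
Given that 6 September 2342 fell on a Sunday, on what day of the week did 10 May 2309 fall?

Monday

Count forward from the earlier date (May 10, 2309) to the later (September 6, 2342):
Day-of-year of May 10, 2309: 130.
Day-of-year of September 6, 2342: 249.
2309 has 365 days, so 365 − 130 = 235 days remain in 2309.
Full years 2310–2341: 24 common + 8 leap = 24×365 + 8×366 = 11688 days.
Total: 235 + 11688 + 249 = 12172 days.
12172 mod 7 = 6, so 6 days before Sunday is Monday.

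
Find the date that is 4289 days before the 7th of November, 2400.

the 9th of February, 2389

Count 4289 days before November 7, 2400:
From February 9, 2389 to February 9, 2400: 11 years, of which 2 contain a Feb 29 — 9×365 + 2×366 = 4017 days.
February 2400: 29 − 9 = 20 days remain (2400 is a leap year (divisible by 400), so February has 29 days).
Then March (31), April (30), May (31), June (30), July (31), August (31), September (30), October (31): 31 + 30 + 31 + 30 + 31 + 31 + 30 + 31 = 245 days.
November 1–7, 2400: 7 days.
Residual: 272 days.
Total: 4289 days.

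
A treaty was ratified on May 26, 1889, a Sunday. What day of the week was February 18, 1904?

Thursday

From May 26, 1889 to May 26, 1903: 14 years, of which 2 contain a Feb 29 — 12×365 + 2×366 = 5112 days.
(1900 is not a leap year (divisible by 100 but not 400).)
May 1903: 31 − 26 = 5 days remain.
Then June (30), July (31), August (31), September (30), October (31), November (30), December (31), January (31): 30 + 31 + 31 + 30 + 31 + 30 + 31 + 31 = 245 days.
February 1–18, 1904: 18 days (1904 is a leap year).
Residual: 268 days.
Total: 5380 days.
5380 mod 7 = 4, so 4 days after Sunday is Thursday.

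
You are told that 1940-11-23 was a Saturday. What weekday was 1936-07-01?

Count forward from the earlier date (July 1, 1936) to the later (November 23, 1940):
Day-of-year of July 1, 1936: 183.
Day-of-year of November 23, 1940: 328.
1936 has 366 days, so 366 − 183 = 183 days remain in 1936.
Full years: 1937: 365; 1938: 365; 1939: 365. Sum = 1095.
Total: 183 + 1095 + 328 = 1606 days.
1606 mod 7 = 3, so 3 days before Saturday is Wednesday.

Wednesday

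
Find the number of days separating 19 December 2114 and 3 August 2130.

Day-of-year of December 19, 2114: 353.
Day-of-year of August 3, 2130: 215.
2114 has 365 days, so 365 − 353 = 12 days remain in 2114.
Full years 2115–2129: 11 common + 4 leap = 11×365 + 4×366 = 5479 days.
Total: 12 + 5479 + 215 = 5706 days.

5706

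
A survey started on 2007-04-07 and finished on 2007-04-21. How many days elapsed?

14

Within April 2007: 21 − 7 = 14 days.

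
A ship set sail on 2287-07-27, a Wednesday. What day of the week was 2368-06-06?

Day-of-year of July 27, 2287: 208.
Day-of-year of June 6, 2368: 158.
2287 has 365 days, so 365 − 208 = 157 days remain in 2287.
Full years 2288–2367: 61 common + 19 leap = 61×365 + 19×366 = 29219 days.
Total: 157 + 29219 + 158 = 29534 days.
29534 mod 7 = 1, so 1 day after Wednesday is Thursday.

Thursday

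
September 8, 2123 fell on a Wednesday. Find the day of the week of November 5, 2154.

From September 8, 2123 to September 8, 2154: 31 years, of which 8 contain a Feb 29 — 23×365 + 8×366 = 11323 days.
September 2154: 30 − 8 = 22 days remain.
Then October (31): 31 days.
November 1–5, 2154: 5 days.
Residual: 58 days.
Total: 11381 days.
11381 mod 7 = 6, so 6 days after Wednesday is Tuesday.

Tuesday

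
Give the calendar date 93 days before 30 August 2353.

29 May 2353

Count 93 days before August 30, 2353:
May 2353: 31 − 29 = 2 days remain.
Then June (30), July (31): 30 + 31 = 61 days.
August 1–30, 2353: 30 days.
Total: 2 + 61 + 30 = 93 days.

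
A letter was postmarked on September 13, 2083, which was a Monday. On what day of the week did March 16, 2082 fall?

Monday

Count forward from the earlier date (March 16, 2082) to the later (September 13, 2083):
Day-of-year of March 16, 2082: 75.
Day-of-year of September 13, 2083: 256.
2082 has 365 days, so 365 − 75 = 290 days remain in 2082.
Total: 290 + 256 = 546 days.
546 is a multiple of 7, so March 16, 2082 falls on the same weekday: Monday.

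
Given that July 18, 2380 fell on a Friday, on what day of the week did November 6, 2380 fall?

Thursday

July 2380: 31 − 18 = 13 days remain.
Then August (31), September (30), October (31): 31 + 30 + 31 = 92 days.
November 1–6, 2380: 6 days.
Total: 13 + 92 + 6 = 111 days.
111 mod 7 = 6, so 6 days after Friday is Thursday.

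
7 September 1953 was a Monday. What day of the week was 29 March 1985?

Day-of-year of September 7, 1953: 250.
Day-of-year of March 29, 1985: 88.
1953 has 365 days, so 365 − 250 = 115 days remain in 1953.
Full years 1954–1984: 23 common + 8 leap = 23×365 + 8×366 = 11323 days.
Total: 115 + 11323 + 88 = 11526 days.
11526 mod 7 = 4, so 4 days after Monday is Friday.

Friday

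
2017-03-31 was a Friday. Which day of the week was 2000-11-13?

Count forward from the earlier date (November 13, 2000) to the later (March 31, 2017):
From November 13, 2000 to November 13, 2016: 16 years, of which 4 contain a Feb 29 — 12×365 + 4×366 = 5844 days.
November 2016: 30 − 13 = 17 days remain.
Then December (31), January (31), February 2017 (28): 31 + 31 + 28 = 90 days.
March 1–31, 2017: 31 days.
Residual: 138 days.
Total: 5982 days.
5982 mod 7 = 4, so 4 days before Friday is Monday.

Monday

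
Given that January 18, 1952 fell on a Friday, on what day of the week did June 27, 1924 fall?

Friday

Count forward from the earlier date (June 27, 1924) to the later (January 18, 1952):
Day-of-year of June 27, 1924: 179.
Day-of-year of January 18, 1952: 18.
1924 has 366 days, so 366 − 179 = 187 days remain in 1924.
Full years 1925–1951: 21 common + 6 leap = 21×365 + 6×366 = 9861 days.
Total: 187 + 9861 + 18 = 10066 days.
10066 is a multiple of 7, so June 27, 1924 falls on the same weekday: Friday.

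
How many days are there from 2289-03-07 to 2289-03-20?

Within March 2289: 20 − 7 = 13 days.

13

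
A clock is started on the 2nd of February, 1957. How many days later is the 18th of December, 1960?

1415

Day-of-year of February 2, 1957: 33.
Day-of-year of December 18, 1960: 353.
1957 has 365 days, so 365 − 33 = 332 days remain in 1957.
Full years: 1958: 365; 1959: 365. Sum = 730.
Total: 332 + 730 + 353 = 1415 days.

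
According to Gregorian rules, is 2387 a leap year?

No

2387 is not a leap year.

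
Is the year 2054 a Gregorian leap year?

2054 is not a leap year.

No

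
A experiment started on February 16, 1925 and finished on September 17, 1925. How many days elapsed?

February 1925: 28 − 16 = 12 days remain (1925 is not a leap year, so February has 28 days).
Then March (31), April (30), May (31), June (30), July (31), August (31): 31 + 30 + 31 + 30 + 31 + 31 = 184 days.
September 1–17, 1925: 17 days.
Total: 12 + 184 + 17 = 213 days.

213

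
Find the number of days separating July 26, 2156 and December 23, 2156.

150

July 2156: 31 − 26 = 5 days remain.
Then August (31), September (30), October (31), November (30): 31 + 30 + 31 + 30 = 122 days.
December 1–23, 2156: 23 days.
Total: 5 + 122 + 23 = 150 days.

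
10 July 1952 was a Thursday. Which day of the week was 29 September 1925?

Count forward from the earlier date (September 29, 1925) to the later (July 10, 1952):
Day-of-year of September 29, 1925: 272.
Day-of-year of July 10, 1952: 192.
1925 has 365 days, so 365 − 272 = 93 days remain in 1925.
Full years 1926–1951: 20 common + 6 leap = 20×365 + 6×366 = 9496 days.
Total: 93 + 9496 + 192 = 9781 days.
9781 mod 7 = 2, so 2 days before Thursday is Tuesday.

Tuesday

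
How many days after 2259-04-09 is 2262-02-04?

April 9, 2259 → April 9, 2260: 366 days (2260 is a leap year).
April 9, 2260 → April 9, 2261: 365 days.
April 2261: 30 − 9 = 21 days remain.
Then 9 full months totalling 276 days.
February 1–4, 2262: 4 days (2262 is not a leap year).
Residual: 301 days.
Total: 1032 days.

1032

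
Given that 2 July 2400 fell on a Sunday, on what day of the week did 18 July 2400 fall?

Within July 2400: 18 − 2 = 16 days.
16 mod 7 = 2, so 2 days after Sunday is Tuesday.

Tuesday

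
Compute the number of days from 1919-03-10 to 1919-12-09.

274

March 1919: 31 − 10 = 21 days remain.
Then April (30), May (31), June (30), July (31), August (31), September (30), October (31), November (30): 30 + 31 + 30 + 31 + 31 + 30 + 31 + 30 = 244 days.
December 1–9, 1919: 9 days.
Total: 21 + 244 + 9 = 274 days.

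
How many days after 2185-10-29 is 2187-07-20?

629

Day-of-year of October 29, 2185: 302.
Day-of-year of July 20, 2187: 201.
2185 has 365 days, so 365 − 302 = 63 days remain in 2185.
Full years: 2186: 365. Sum = 365.
Total: 63 + 365 + 201 = 629 days.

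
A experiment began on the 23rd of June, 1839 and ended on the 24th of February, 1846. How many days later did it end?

2438

June 23, 1839 → June 23, 1840: 366 days (1840 is a leap year).
June 23, 1840 → June 23, 1841: 365 days.
June 23, 1841 → June 23, 1842: 365 days.
June 23, 1842 → June 23, 1843: 365 days.
June 23, 1843 → June 23, 1844: 366 days (1844 is a leap year).
June 23, 1844 → June 23, 1845: 365 days.
June 1845: 30 − 23 = 7 days remain.
Then July (31), August (31), September (30), October (31), November (30), December (31), January (31): 31 + 31 + 30 + 31 + 30 + 31 + 31 = 215 days.
February 1–24, 1846: 24 days (1846 is not a leap year).
Residual: 246 days.
Total: 2438 days.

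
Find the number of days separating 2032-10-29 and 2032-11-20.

22

October 2032: 31 − 29 = 2 days remain.
November 1–20, 2032: 20 days.
Total: 2 + 20 = 22 days.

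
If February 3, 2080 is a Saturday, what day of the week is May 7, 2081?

Wednesday

February 3, 2080 → February 3, 2081: 366 days (2080 is a leap year).
February 2081: 28 − 3 = 25 days remain (2081 is not a leap year, so February has 28 days).
Then March (31), April (30): 31 + 30 = 61 days.
May 1–7, 2081: 7 days.
Residual: 93 days.
Total: 459 days.
459 mod 7 = 4, so 4 days after Saturday is Wednesday.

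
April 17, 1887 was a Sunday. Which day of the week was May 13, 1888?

Day-of-year of April 17, 1887: 107.
Day-of-year of May 13, 1888: 134.
1887 has 365 days, so 365 − 107 = 258 days remain in 1887.
Total: 258 + 134 = 392 days.
392 is a multiple of 7, so May 13, 1888 falls on the same weekday: Sunday.

Sunday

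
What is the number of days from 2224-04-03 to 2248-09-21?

8937

From April 3, 2224 to April 3, 2248: 24 years, of which 6 contain a Feb 29 — 18×365 + 6×366 = 8766 days.
April 2248: 30 − 3 = 27 days remain.
Then May (31), June (30), July (31), August (31): 31 + 30 + 31 + 31 = 123 days.
September 1–21, 2248: 21 days.
Residual: 171 days.
Total: 8937 days.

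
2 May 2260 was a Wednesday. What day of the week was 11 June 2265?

Day-of-year of May 2, 2260: 123.
Day-of-year of June 11, 2265: 162.
2260 has 366 days, so 366 − 123 = 243 days remain in 2260.
Full years: 2261: 365; 2262: 365; 2263: 365; 2264: 366. Sum = 1461.
Total: 243 + 1461 + 162 = 1866 days.
1866 mod 7 = 4, so 4 days after Wednesday is Sunday.

Sunday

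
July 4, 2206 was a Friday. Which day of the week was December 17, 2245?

From July 4, 2206 to July 4, 2245: 39 years, of which 10 contain a Feb 29 — 29×365 + 10×366 = 14245 days.
July 2245: 31 − 4 = 27 days remain.
Then August (31), September (30), October (31), November (30): 31 + 30 + 31 + 30 = 122 days.
December 1–17, 2245: 17 days.
Residual: 166 days.
Total: 14411 days.
14411 mod 7 = 5, so 5 days after Friday is Wednesday.

Wednesday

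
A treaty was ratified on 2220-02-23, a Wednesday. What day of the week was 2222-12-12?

Thursday

Day-of-year of February 23, 2220: 54.
Day-of-year of December 12, 2222: 346.
2220 has 366 days, so 366 − 54 = 312 days remain in 2220.
Full years: 2221: 365. Sum = 365.
Total: 312 + 365 + 346 = 1023 days.
1023 mod 7 = 1, so 1 day after Wednesday is Thursday.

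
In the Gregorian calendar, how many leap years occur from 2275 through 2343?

16

Years divisible by 4: 2276, 2280, …, 2340 — 17 in all.
Of these, 2300 is divisible by 100 but not 400, so not leap.
Leap years: 17 − 1 = 16.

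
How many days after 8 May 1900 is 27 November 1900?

203

May 1900: 31 − 8 = 23 days remain.
Then June (30), July (31), August (31), September (30), October (31): 30 + 31 + 31 + 30 + 31 = 153 days.
November 1–27, 1900: 27 days.
Total: 23 + 153 + 27 = 203 days.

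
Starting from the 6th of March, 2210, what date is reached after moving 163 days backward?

the 24th of September, 2209

Count 163 days before March 6, 2210:
September 2209: 30 − 24 = 6 days remain.
Then October (31), November (30), December (31), January (31), February 2210 (28): 31 + 30 + 31 + 31 + 28 = 151 days.
March 1–6, 2210: 6 days.
Total: 6 + 151 + 6 = 163 days.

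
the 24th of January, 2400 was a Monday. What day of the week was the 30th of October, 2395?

Monday

Count forward from the earlier date (October 30, 2395) to the later (January 24, 2400):
Day-of-year of October 30, 2395: 303.
Day-of-year of January 24, 2400: 24.
2395 has 365 days, so 365 − 303 = 62 days remain in 2395.
Full years: 2396: 366; 2397: 365; 2398: 365; 2399: 365. Sum = 1461.
Total: 62 + 1461 + 24 = 1547 days.
1547 is a multiple of 7, so the 30th of October, 2395 falls on the same weekday: Monday.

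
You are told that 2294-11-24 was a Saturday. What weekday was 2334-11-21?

Day-of-year of November 24, 2294: 328.
Day-of-year of November 21, 2334: 325.
2294 has 365 days, so 365 − 328 = 37 days remain in 2294.
Full years 2295–2333: 30 common + 9 leap = 30×365 + 9×366 = 14244 days.
Total: 37 + 14244 + 325 = 14606 days.
14606 mod 7 = 4, so 4 days after Saturday is Wednesday.

Wednesday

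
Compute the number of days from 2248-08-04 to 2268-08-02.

From August 4, 2248 to August 4, 2267: 19 years, of which 4 contain a Feb 29 — 15×365 + 4×366 = 6939 days.
August 2267: 31 − 4 = 27 days remain.
Then 11 full months totalling 335 days.
August 1–2, 2268: 2 days.
Residual: 364 days.
Total: 7303 days.

7303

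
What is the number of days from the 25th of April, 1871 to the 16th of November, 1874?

1301

Day-of-year of April 25, 1871: 115.
Day-of-year of November 16, 1874: 320.
1871 has 365 days, so 365 − 115 = 250 days remain in 1871.
Full years: 1872: 366; 1873: 365. Sum = 731.
Total: 250 + 731 + 320 = 1301 days.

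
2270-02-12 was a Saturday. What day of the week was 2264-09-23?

Friday

Count forward from the earlier date (September 23, 2264) to the later (February 12, 2270):
Day-of-year of September 23, 2264: 267.
Day-of-year of February 12, 2270: 43.
2264 has 366 days, so 366 − 267 = 99 days remain in 2264.
Full years: 2265: 365; 2266: 365; 2267: 365; 2268: 366; 2269: 365. Sum = 1826.
Total: 99 + 1826 + 43 = 1968 days.
1968 mod 7 = 1, so 1 day before Saturday is Friday.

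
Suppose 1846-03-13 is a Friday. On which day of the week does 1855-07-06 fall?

Day-of-year of March 13, 1846: 72.
Day-of-year of July 6, 1855: 187.
1846 has 365 days, so 365 − 72 = 293 days remain in 1846.
Full years 1847–1854: 6 common + 2 leap = 6×365 + 2×366 = 2922 days.
Total: 293 + 2922 + 187 = 3402 days.
3402 is a multiple of 7, so 1855-07-06 falls on the same weekday: Friday.

Friday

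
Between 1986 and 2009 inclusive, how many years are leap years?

Years divisible by 4 in [1986, 2009]: 1988, 1992, 1996, 2000, 2004, 2008.
2000 is divisible by 400, so still leap.
No century exceptions apply. Count: 6.

6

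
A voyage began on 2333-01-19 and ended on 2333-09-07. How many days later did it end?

231

January 2333: 31 − 19 = 12 days remain.
Then February 2333 (28), March (31), April (30), May (31), June (30), July (31), August (31): 28 + 31 + 30 + 31 + 30 + 31 + 31 = 212 days.
September 1–7, 2333: 7 days.
Total: 12 + 212 + 7 = 231 days.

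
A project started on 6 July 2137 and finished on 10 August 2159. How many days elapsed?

8070

From July 6, 2137 to July 6, 2159: 22 years, of which 5 contain a Feb 29 — 17×365 + 5×366 = 8035 days.
July 2159: 31 − 6 = 25 days remain.
August 1–10, 2159: 10 days.
Residual: 35 days.
Total: 8070 days.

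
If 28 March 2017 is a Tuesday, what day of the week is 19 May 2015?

Count forward from the earlier date (May 19, 2015) to the later (March 28, 2017):
Day-of-year of May 19, 2015: 139.
Day-of-year of March 28, 2017: 87.
2015 has 365 days, so 365 − 139 = 226 days remain in 2015.
Full years: 2016: 366. Sum = 366.
Total: 226 + 366 + 87 = 679 days.
679 is a multiple of 7, so 19 May 2015 falls on the same weekday: Tuesday.

Tuesday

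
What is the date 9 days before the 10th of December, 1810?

the 1st of December, 1810

Count 9 days before December 10, 1810:
Within December 1810: 10 − 1 = 9 days.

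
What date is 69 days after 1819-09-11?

1819-11-19

Count 69 days after September 11, 1819:
September 1819: 30 − 11 = 19 days remain.
Then October (31): 31 days.
November 1–19, 1819: 19 days.
Total: 19 + 31 + 19 = 69 days.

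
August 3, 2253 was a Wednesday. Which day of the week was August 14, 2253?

Sunday

Within August 2253: 14 − 3 = 11 days.
11 mod 7 = 4, so 4 days after Wednesday is Sunday.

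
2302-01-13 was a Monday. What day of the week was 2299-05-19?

Friday

Count forward from the earlier date (May 19, 2299) to the later (January 13, 2302):
Day-of-year of May 19, 2299: 139.
Day-of-year of January 13, 2302: 13.
2299 has 365 days, so 365 − 139 = 226 days remain in 2299.
Full years: 2300: 365; 2301: 365. Sum = 730.
Total: 226 + 730 + 13 = 969 days.
969 mod 7 = 3, so 3 days before Monday is Friday.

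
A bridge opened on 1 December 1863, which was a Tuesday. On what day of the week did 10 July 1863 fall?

Count forward from the earlier date (July 10, 1863) to the later (December 1, 1863):
July 1863: 31 − 10 = 21 days remain.
Then August (31), September (30), October (31), November (30): 31 + 30 + 31 + 30 = 122 days.
December 1, 1863: 1 day.
Total: 21 + 122 + 1 = 144 days.
144 mod 7 = 4, so 4 days before Tuesday is Friday.

Friday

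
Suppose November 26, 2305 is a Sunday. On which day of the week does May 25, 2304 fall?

Count forward from the earlier date (May 25, 2304) to the later (November 26, 2305):
Day-of-year of May 25, 2304: 146.
Day-of-year of November 26, 2305: 330.
2304 has 366 days, so 366 − 146 = 220 days remain in 2304.
Total: 220 + 330 = 550 days.
550 mod 7 = 4, so 4 days before Sunday is Wednesday.

Wednesday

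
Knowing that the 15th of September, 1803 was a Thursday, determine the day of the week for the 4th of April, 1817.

From September 15, 1803 to September 15, 1816: 13 years, of which 4 contain a Feb 29 — 9×365 + 4×366 = 4749 days.
September 1816: 30 − 15 = 15 days remain.
Then October (31), November (30), December (31), January (31), February 1817 (28), March (31): 31 + 30 + 31 + 31 + 28 + 31 = 182 days.
April 1–4, 1817: 4 days.
Residual: 201 days.
Total: 4950 days.
4950 mod 7 = 1, so 1 day after Thursday is Friday.

Friday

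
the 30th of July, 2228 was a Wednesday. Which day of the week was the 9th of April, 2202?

Friday

Count forward from the earlier date (April 9, 2202) to the later (July 30, 2228):
Day-of-year of April 9, 2202: 99.
Day-of-year of July 30, 2228: 212.
2202 has 365 days, so 365 − 99 = 266 days remain in 2202.
Full years 2203–2227: 19 common + 6 leap = 19×365 + 6×366 = 9131 days.
Total: 266 + 9131 + 212 = 9609 days.
9609 mod 7 = 5, so 5 days before Wednesday is Friday.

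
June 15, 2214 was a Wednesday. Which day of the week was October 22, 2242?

Day-of-year of June 15, 2214: 166.
Day-of-year of October 22, 2242: 295.
2214 has 365 days, so 365 − 166 = 199 days remain in 2214.
Full years 2215–2241: 20 common + 7 leap = 20×365 + 7×366 = 9862 days.
Total: 199 + 9862 + 295 = 10356 days.
10356 mod 7 = 3, so 3 days after Wednesday is Saturday.

Saturday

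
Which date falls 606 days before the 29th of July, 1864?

the 1st of December, 1862

Count 606 days before July 29, 1864:
Day-of-year of December 1, 1862: 335.
Day-of-year of July 29, 1864: 211.
1862 has 365 days, so 365 − 335 = 30 days remain in 1862.
Full years: 1863: 365. Sum = 365.
Total: 30 + 365 + 211 = 606 days.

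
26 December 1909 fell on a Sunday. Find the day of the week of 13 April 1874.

Monday

Count forward from the earlier date (April 13, 1874) to the later (December 26, 1909):
Day-of-year of April 13, 1874: 103.
Day-of-year of December 26, 1909: 360.
1874 has 365 days, so 365 − 103 = 262 days remain in 1874.
Full years 1875–1908: 26 common + 8 leap = 26×365 + 8×366 = 12418 days.
Total: 262 + 12418 + 360 = 13040 days.
13040 mod 7 = 6, so 6 days before Sunday is Monday.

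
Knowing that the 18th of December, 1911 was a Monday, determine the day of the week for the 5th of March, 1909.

Count forward from the earlier date (March 5, 1909) to the later (December 18, 1911):
March 5, 1909 → March 5, 1910: 365 days.
March 5, 1910 → March 5, 1911: 365 days.
March 1911: 31 − 5 = 26 days remain.
Then April (30), May (31), June (30), July (31), August (31), September (30), October (31), November (30): 30 + 31 + 30 + 31 + 31 + 30 + 31 + 30 = 244 days.
December 1–18, 1911: 18 days.
Residual: 288 days.
Total: 1018 days.
1018 mod 7 = 3, so 3 days before Monday is Friday.

Friday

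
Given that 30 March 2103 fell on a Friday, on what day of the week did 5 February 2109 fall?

Day-of-year of March 30, 2103: 89.
Day-of-year of February 5, 2109: 36.
2103 has 365 days, so 365 − 89 = 276 days remain in 2103.
Full years: 2104: 366; 2105: 365; 2106: 365; 2107: 365; 2108: 366. Sum = 1827.
Total: 276 + 1827 + 36 = 2139 days.
2139 mod 7 = 4, so 4 days after Friday is Tuesday.

Tuesday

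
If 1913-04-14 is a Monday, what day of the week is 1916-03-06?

Day-of-year of April 14, 1913: 104.
Day-of-year of March 6, 1916: 66.
1913 has 365 days, so 365 − 104 = 261 days remain in 1913.
Full years: 1914: 365; 1915: 365. Sum = 730.
Total: 261 + 730 + 66 = 1057 days.
1057 is a multiple of 7, so 1916-03-06 falls on the same weekday: Monday.

Monday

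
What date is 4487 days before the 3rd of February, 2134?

the 22nd of October, 2121

Count 4487 days before February 3, 2134:
Day-of-year of October 22, 2121: 295.
Day-of-year of February 3, 2134: 34.
2121 has 365 days, so 365 − 295 = 70 days remain in 2121.
Full years 2122–2133: 9 common + 3 leap = 9×365 + 3×366 = 4383 days.
Total: 70 + 4383 + 34 = 4487 days.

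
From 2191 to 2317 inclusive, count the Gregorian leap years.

30

Years divisible by 4: 2192, 2196, …, 2316 — 32 in all.
Of these, 2200, 2300 are divisible by 100 but not 400, so not leap.
Leap years: 32 − 2 = 30.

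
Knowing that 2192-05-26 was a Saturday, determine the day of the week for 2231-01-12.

From May 26, 2192 to May 26, 2230: 38 years, of which 8 contain a Feb 29 — 30×365 + 8×366 = 13878 days.
(2200 is not a leap year (divisible by 100 but not 400).)
May 2230: 31 − 26 = 5 days remain.
Then June (30), July (31), August (31), September (30), October (31), November (30), December (31): 30 + 31 + 31 + 30 + 31 + 30 + 31 = 214 days.
January 1–12, 2231: 12 days.
Residual: 231 days.
Total: 14109 days.
14109 mod 7 = 4, so 4 days after Saturday is Wednesday.

Wednesday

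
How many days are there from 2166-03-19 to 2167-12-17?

March 19, 2166 → March 19, 2167: 365 days.
March 2167: 31 − 19 = 12 days remain.
Then April (30), May (31), June (30), July (31), August (31), September (30), October (31), November (30): 30 + 31 + 30 + 31 + 31 + 30 + 31 + 30 = 244 days.
December 1–17, 2167: 17 days.
Residual: 273 days.
Total: 638 days.

638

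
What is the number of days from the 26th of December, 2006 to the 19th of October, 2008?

663

December 2006: 31 − 26 = 5 days remain.
Then 21 full months totalling 639 days.
October 1–19, 2008: 19 days.
Total: 5 + 639 + 19 = 663 days.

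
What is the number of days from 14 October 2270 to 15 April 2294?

From October 14, 2270 to October 14, 2293: 23 years, of which 6 contain a Feb 29 — 17×365 + 6×366 = 8401 days.
October 2293: 31 − 14 = 17 days remain.
Then November (30), December (31), January (31), February 2294 (28), March (31): 30 + 31 + 31 + 28 + 31 = 151 days.
April 1–15, 2294: 15 days.
Residual: 183 days.
Total: 8584 days.

8584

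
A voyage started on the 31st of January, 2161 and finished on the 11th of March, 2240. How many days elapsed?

Day-of-year of January 31, 2161: 31.
Day-of-year of March 11, 2240: 71.
2161 has 365 days, so 365 − 31 = 334 days remain in 2161.
Full years 2162–2239: 60 common + 18 leap = 60×365 + 18×366 = 28488 days.
Total: 334 + 28488 + 71 = 28893 days.

28893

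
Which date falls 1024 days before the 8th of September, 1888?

the 19th of November, 1885

Count 1024 days before September 8, 1888:
November 19, 1885 → November 19, 1886: 365 days.
November 19, 1886 → November 19, 1887: 365 days.
November 1887: 30 − 19 = 11 days remain.
Then 9 full months totalling 275 days.
September 1–8, 1888: 8 days.
Residual: 294 days.
Total: 1024 days.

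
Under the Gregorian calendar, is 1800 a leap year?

1800 is not a leap year (divisible by 100 but not 400).

No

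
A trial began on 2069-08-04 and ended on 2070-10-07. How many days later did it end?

429

August 2069: 31 − 4 = 27 days remain.
Then 13 full months totalling 395 days.
October 1–7, 2070: 7 days.
Total: 27 + 395 + 7 = 429 days.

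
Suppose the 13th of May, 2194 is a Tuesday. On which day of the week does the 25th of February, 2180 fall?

Count forward from the earlier date (February 25, 2180) to the later (May 13, 2194):
Day-of-year of February 25, 2180: 56.
Day-of-year of May 13, 2194: 133.
2180 has 366 days, so 366 − 56 = 310 days remain in 2180.
Full years 2181–2193: 10 common + 3 leap = 10×365 + 3×366 = 4748 days.
Total: 310 + 4748 + 133 = 5191 days.
5191 mod 7 = 4, so 4 days before Tuesday is Friday.

Friday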